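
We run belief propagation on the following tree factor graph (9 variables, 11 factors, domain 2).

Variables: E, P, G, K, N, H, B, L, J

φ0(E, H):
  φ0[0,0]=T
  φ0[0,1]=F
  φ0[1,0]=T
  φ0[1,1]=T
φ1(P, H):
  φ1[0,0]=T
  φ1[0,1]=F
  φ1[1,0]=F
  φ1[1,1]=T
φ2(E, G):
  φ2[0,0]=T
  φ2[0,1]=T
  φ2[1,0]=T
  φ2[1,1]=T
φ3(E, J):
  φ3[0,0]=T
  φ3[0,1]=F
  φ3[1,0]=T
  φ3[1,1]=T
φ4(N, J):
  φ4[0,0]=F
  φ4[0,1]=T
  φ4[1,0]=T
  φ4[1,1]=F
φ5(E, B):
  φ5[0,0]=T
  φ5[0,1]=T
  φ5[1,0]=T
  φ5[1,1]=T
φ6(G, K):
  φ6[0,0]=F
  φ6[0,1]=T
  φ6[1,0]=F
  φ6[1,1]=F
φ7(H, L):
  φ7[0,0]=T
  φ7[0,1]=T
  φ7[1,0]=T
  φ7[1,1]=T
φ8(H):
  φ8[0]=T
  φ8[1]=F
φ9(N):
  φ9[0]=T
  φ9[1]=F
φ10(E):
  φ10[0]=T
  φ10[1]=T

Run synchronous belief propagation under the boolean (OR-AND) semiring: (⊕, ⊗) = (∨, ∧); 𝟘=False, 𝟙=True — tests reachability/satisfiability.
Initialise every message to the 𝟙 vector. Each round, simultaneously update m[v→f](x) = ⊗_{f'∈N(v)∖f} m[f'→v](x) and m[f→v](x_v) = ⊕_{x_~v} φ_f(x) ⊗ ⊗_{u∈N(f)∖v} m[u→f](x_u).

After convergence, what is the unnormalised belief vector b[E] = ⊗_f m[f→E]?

b[E] = [F, T]

init: all messages = 𝟙 over 2 values
r1 m[φ0→E] = [T, T]
r1 m[φ0→H] = [T, T]
r1 m[φ1→P] = [T, T]
r1 m[φ1→H] = [T, T]
r1 m[φ2→E] = [T, T]
r1 m[φ2→G] = [T, T]
r1 m[φ3→E] = [T, T]
r1 m[φ3→J] = [T, T]
r1 m[φ4→N] = [T, T]
r1 m[φ4→J] = [T, T]
r1 m[φ5→E] = [T, T]
r1 m[φ5→B] = [T, T]
r1 m[φ6→G] = [T, F]
r1 m[φ6→K] = [F, T]
r1 m[φ7→H] = [T, T]
r1 m[φ7→L] = [T, T]
r1 m[φ8→H] = [T, F]
r1 m[φ9→N] = [T, F]
r1 m[φ10→E] = [T, T]
r1 m[E→φ0] = [T, T]
r1 m[E→φ2] = [T, T]
r1 m[E→φ3] = [T, T]
r1 m[E→φ5] = [T, T]
r1 m[E→φ10] = [T, T]
r1 m[P→φ1] = [T, T]
r1 m[G→φ2] = [T, T]
r1 m[G→φ6] = [T, T]
r1 m[K→φ6] = [T, T]
r1 m[N→φ4] = [T, T]
r1 m[N→φ9] = [T, T]
r1 m[H→φ0] = [T, T]
r1 m[H→φ1] = [T, T]
r1 m[H→φ7] = [T, T]
r1 m[H→φ8] = [T, T]
r1 m[B→φ5] = [T, T]
r1 m[L→φ7] = [T, T]
r1 m[J→φ3] = [T, T]
r1 m[J→φ4] = [T, T]
r2 m[φ0→E] = [T, T]
r2 m[φ0→H] = [T, T]
r2 m[φ1→P] = [T, T]
r2 m[φ1→H] = [T, T]
r2 m[φ2→E] = [T, T]
r2 m[φ2→G] = [T, T]
r2 m[φ3→E] = [T, T]
r2 m[φ3→J] = [T, T]
r2 m[φ4→N] = [T, T]
r2 m[φ4→J] = [T, T]
r2 m[φ5→E] = [T, T]
r2 m[φ5→B] = [T, T]
r2 m[φ6→G] = [T, F]
r2 m[φ6→K] = [F, T]
r2 m[φ7→H] = [T, T]
r2 m[φ7→L] = [T, T]
r2 m[φ8→H] = [T, F]
r2 m[φ9→N] = [T, F]
r2 m[φ10→E] = [T, T]
r2 m[E→φ0] = [T, T]
r2 m[E→φ2] = [T, T]
r2 m[E→φ3] = [T, T]
r2 m[E→φ5] = [T, T]
r2 m[E→φ10] = [T, T]
r2 m[P→φ1] = [T, T]
r2 m[G→φ2] = [T, F]
r2 m[G→φ6] = [T, T]
r2 m[K→φ6] = [T, T]
r2 m[N→φ4] = [T, F]
r2 m[N→φ9] = [T, T]
r2 m[H→φ0] = [T, F]
r2 m[H→φ1] = [T, F]
r2 m[H→φ7] = [T, F]
r2 m[H→φ8] = [T, T]
r2 m[B→φ5] = [T, T]
r2 m[L→φ7] = [T, T]
r2 m[J→φ3] = [T, T]
r2 m[J→φ4] = [T, T]
r3 m[φ0→E] = [T, T]
r3 m[φ0→H] = [T, T]
r3 m[φ1→P] = [T, F]
r3 m[φ1→H] = [T, T]
r3 m[φ2→E] = [T, T]
r3 m[φ2→G] = [T, T]
r3 m[φ3→E] = [T, T]
r3 m[φ3→J] = [T, T]
r3 m[φ4→N] = [T, T]
r3 m[φ4→J] = [F, T]
r3 m[φ5→E] = [T, T]
r3 m[φ5→B] = [T, T]
r3 m[φ6→G] = [T, F]
r3 m[φ6→K] = [F, T]
r3 m[φ7→H] = [T, T]
r3 m[φ7→L] = [T, T]
r3 m[φ8→H] = [T, F]
r3 m[φ9→N] = [T, F]
r3 m[φ10→E] = [T, T]
r3 m[E→φ0] = [T, T]
r3 m[E→φ2] = [T, T]
r3 m[E→φ3] = [T, T]
r3 m[E→φ5] = [T, T]
r3 m[E→φ10] = [T, T]
r3 m[P→φ1] = [T, T]
r3 m[G→φ2] = [T, F]
r3 m[G→φ6] = [T, T]
r3 m[K→φ6] = [T, T]
r3 m[N→φ4] = [T, F]
r3 m[N→φ9] = [T, T]
r3 m[H→φ0] = [T, F]
r3 m[H→φ1] = [T, F]
r3 m[H→φ7] = [T, F]
r3 m[H→φ8] = [T, T]
r3 m[B→φ5] = [T, T]
r3 m[L→φ7] = [T, T]
r3 m[J→φ3] = [T, T]
r3 m[J→φ4] = [T, T]
r4 m[φ0→E] = [T, T]
r4 m[φ0→H] = [T, T]
r4 m[φ1→P] = [T, F]
r4 m[φ1→H] = [T, T]
r4 m[φ2→E] = [T, T]
r4 m[φ2→G] = [T, T]
r4 m[φ3→E] = [T, T]
r4 m[φ3→J] = [T, T]
r4 m[φ4→N] = [T, T]
r4 m[φ4→J] = [F, T]
r4 m[φ5→E] = [T, T]
r4 m[φ5→B] = [T, T]
r4 m[φ6→G] = [T, F]
r4 m[φ6→K] = [F, T]
r4 m[φ7→H] = [T, T]
r4 m[φ7→L] = [T, T]
r4 m[φ8→H] = [T, F]
r4 m[φ9→N] = [T, F]
r4 m[φ10→E] = [T, T]
r4 m[E→φ0] = [T, T]
r4 m[E→φ2] = [T, T]
r4 m[E→φ3] = [T, T]
r4 m[E→φ5] = [T, T]
r4 m[E→φ10] = [T, T]
r4 m[P→φ1] = [T, T]
r4 m[G→φ2] = [T, F]
r4 m[G→φ6] = [T, T]
r4 m[K→φ6] = [T, T]
r4 m[N→φ4] = [T, F]
r4 m[N→φ9] = [T, T]
r4 m[H→φ0] = [T, F]
r4 m[H→φ1] = [T, F]
r4 m[H→φ7] = [T, F]
r4 m[H→φ8] = [T, T]
r4 m[B→φ5] = [T, T]
r4 m[L→φ7] = [T, T]
r4 m[J→φ3] = [F, T]
r4 m[J→φ4] = [T, T]
r5 m[φ0→E] = [T, T]
r5 m[φ0→H] = [T, T]
r5 m[φ1→P] = [T, F]
r5 m[φ1→H] = [T, T]
r5 m[φ2→E] = [T, T]
r5 m[φ2→G] = [T, T]
r5 m[φ3→E] = [F, T]
r5 m[φ3→J] = [T, T]
r5 m[φ4→N] = [T, T]
r5 m[φ4→J] = [F, T]
r5 m[φ5→E] = [T, T]
r5 m[φ5→B] = [T, T]
r5 m[φ6→G] = [T, F]
r5 m[φ6→K] = [F, T]
r5 m[φ7→H] = [T, T]
r5 m[φ7→L] = [T, T]
r5 m[φ8→H] = [T, F]
r5 m[φ9→N] = [T, F]
r5 m[φ10→E] = [T, T]
r5 m[E→φ0] = [T, T]
r5 m[E→φ2] = [T, T]
r5 m[E→φ3] = [T, T]
r5 m[E→φ5] = [T, T]
r5 m[E→φ10] = [T, T]
r5 m[P→φ1] = [T, T]
r5 m[G→φ2] = [T, F]
r5 m[G→φ6] = [T, T]
r5 m[K→φ6] = [T, T]
r5 m[N→φ4] = [T, F]
r5 m[N→φ9] = [T, T]
r5 m[H→φ0] = [T, F]
r5 m[H→φ1] = [T, F]
r5 m[H→φ7] = [T, F]
r5 m[H→φ8] = [T, T]
r5 m[B→φ5] = [T, T]
r5 m[L→φ7] = [T, T]
r5 m[J→φ3] = [F, T]
r5 m[J→φ4] = [T, T]
r6 m[φ0→E] = [T, T]
r6 m[φ0→H] = [T, T]
r6 m[φ1→P] = [T, F]
r6 m[φ1→H] = [T, T]
r6 m[φ2→E] = [T, T]
r6 m[φ2→G] = [T, T]
r6 m[φ3→E] = [F, T]
r6 m[φ3→J] = [T, T]
r6 m[φ4→N] = [T, T]
r6 m[φ4→J] = [F, T]
r6 m[φ5→E] = [T, T]
r6 m[φ5→B] = [T, T]
r6 m[φ6→G] = [T, F]
r6 m[φ6→K] = [F, T]
r6 m[φ7→H] = [T, T]
r6 m[φ7→L] = [T, T]
r6 m[φ8→H] = [T, F]
r6 m[φ9→N] = [T, F]
r6 m[φ10→E] = [T, T]
r6 m[E→φ0] = [F, T]
r6 m[E→φ2] = [F, T]
r6 m[E→φ3] = [T, T]
r6 m[E→φ5] = [F, T]
r6 m[E→φ10] = [F, T]
r6 m[P→φ1] = [T, T]
r6 m[G→φ2] = [T, F]
r6 m[G→φ6] = [T, T]
r6 m[K→φ6] = [T, T]
r6 m[N→φ4] = [T, F]
r6 m[N→φ9] = [T, T]
r6 m[H→φ0] = [T, F]
r6 m[H→φ1] = [T, F]
r6 m[H→φ7] = [T, F]
r6 m[H→φ8] = [T, T]
r6 m[B→φ5] = [T, T]
r6 m[L→φ7] = [T, T]
r6 m[J→φ3] = [F, T]
r6 m[J→φ4] = [T, T]
r7 m[φ0→E] = [T, T]
r7 m[φ0→H] = [T, T]
r7 m[φ1→P] = [T, F]
r7 m[φ1→H] = [T, T]
r7 m[φ2→E] = [T, T]
r7 m[φ2→G] = [T, T]
r7 m[φ3→E] = [F, T]
r7 m[φ3→J] = [T, T]
r7 m[φ4→N] = [T, T]
r7 m[φ4→J] = [F, T]
r7 m[φ5→E] = [T, T]
r7 m[φ5→B] = [T, T]
r7 m[φ6→G] = [T, F]
r7 m[φ6→K] = [F, T]
r7 m[φ7→H] = [T, T]
r7 m[φ7→L] = [T, T]
r7 m[φ8→H] = [T, F]
r7 m[φ9→N] = [T, F]
r7 m[φ10→E] = [T, T]
r7 m[E→φ0] = [F, T]
r7 m[E→φ2] = [F, T]
r7 m[E→φ3] = [T, T]
r7 m[E→φ5] = [F, T]
r7 m[E→φ10] = [F, T]
r7 m[P→φ1] = [T, T]
r7 m[G→φ2] = [T, F]
r7 m[G→φ6] = [T, T]
r7 m[K→φ6] = [T, T]
r7 m[N→φ4] = [T, F]
r7 m[N→φ9] = [T, T]
r7 m[H→φ0] = [T, F]
r7 m[H→φ1] = [T, F]
r7 m[H→φ7] = [T, F]
r7 m[H→φ8] = [T, T]
r7 m[B→φ5] = [T, T]
r7 m[L→φ7] = [T, T]
r7 m[J→φ3] = [F, T]
r7 m[J→φ4] = [T, T]
fixed point reached at round 7
b[E] = ⊗ incoming = [F, T]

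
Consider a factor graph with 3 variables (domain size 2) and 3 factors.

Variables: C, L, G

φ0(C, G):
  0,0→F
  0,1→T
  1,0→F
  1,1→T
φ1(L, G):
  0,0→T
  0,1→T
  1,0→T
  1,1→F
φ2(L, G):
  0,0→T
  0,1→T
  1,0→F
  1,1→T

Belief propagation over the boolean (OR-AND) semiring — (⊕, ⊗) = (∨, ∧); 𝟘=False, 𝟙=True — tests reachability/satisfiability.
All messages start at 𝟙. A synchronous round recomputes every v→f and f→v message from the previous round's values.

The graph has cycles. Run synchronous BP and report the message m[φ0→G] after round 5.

init: all messages = 𝟙 over 2 values
r1 m[φ0→C] = [T, T]
r1 m[φ0→G] = [F, T]
r1 m[φ1→L] = [T, T]
r1 m[φ1→G] = [T, T]
r1 m[φ2→L] = [T, T]
r1 m[φ2→G] = [T, T]
r1 m[C→φ0] = [T, T]
r1 m[L→φ1] = [T, T]
r1 m[L→φ2] = [T, T]
r1 m[G→φ0] = [T, T]
r1 m[G→φ1] = [T, T]
r1 m[G→φ2] = [T, T]
r2 m[φ0→C] = [T, T]
r2 m[φ0→G] = [F, T]
r2 m[φ1→L] = [T, T]
r2 m[φ1→G] = [T, T]
r2 m[φ2→L] = [T, T]
r2 m[φ2→G] = [T, T]
r2 m[C→φ0] = [T, T]
r2 m[L→φ1] = [T, T]
r2 m[L→φ2] = [T, T]
r2 m[G→φ0] = [T, T]
r2 m[G→φ1] = [F, T]
r2 m[G→φ2] = [F, T]
r3 m[φ0→C] = [T, T]
r3 m[φ0→G] = [F, T]
r3 m[φ1→L] = [T, F]
r3 m[φ1→G] = [T, T]
r3 m[φ2→L] = [T, T]
r3 m[φ2→G] = [T, T]
r3 m[C→φ0] = [T, T]
r3 m[L→φ1] = [T, T]
r3 m[L→φ2] = [T, T]
r3 m[G→φ0] = [T, T]
r3 m[G→φ1] = [F, T]
r3 m[G→φ2] = [F, T]
r4 m[φ0→C] = [T, T]
r4 m[φ0→G] = [F, T]
r4 m[φ1→L] = [T, F]
r4 m[φ1→G] = [T, T]
r4 m[φ2→L] = [T, T]
r4 m[φ2→G] = [T, T]
r4 m[C→φ0] = [T, T]
r4 m[L→φ1] = [T, T]
r4 m[L→φ2] = [T, F]
r4 m[G→φ0] = [T, T]
r4 m[G→φ1] = [F, T]
r4 m[G→φ2] = [F, T]
r5 m[φ0→C] = [T, T]
r5 m[φ0→G] = [F, T]
r5 m[φ1→L] = [T, F]
r5 m[φ1→G] = [T, T]
r5 m[φ2→L] = [T, T]
r5 m[φ2→G] = [T, T]
r5 m[C→φ0] = [T, T]
r5 m[L→φ1] = [T, T]
r5 m[L→φ2] = [T, F]
r5 m[G→φ0] = [T, T]
r5 m[G→φ1] = [F, T]
r5 m[G→φ2] = [F, T]
fixed point reached at round 5

message @ round 5 = [F, T]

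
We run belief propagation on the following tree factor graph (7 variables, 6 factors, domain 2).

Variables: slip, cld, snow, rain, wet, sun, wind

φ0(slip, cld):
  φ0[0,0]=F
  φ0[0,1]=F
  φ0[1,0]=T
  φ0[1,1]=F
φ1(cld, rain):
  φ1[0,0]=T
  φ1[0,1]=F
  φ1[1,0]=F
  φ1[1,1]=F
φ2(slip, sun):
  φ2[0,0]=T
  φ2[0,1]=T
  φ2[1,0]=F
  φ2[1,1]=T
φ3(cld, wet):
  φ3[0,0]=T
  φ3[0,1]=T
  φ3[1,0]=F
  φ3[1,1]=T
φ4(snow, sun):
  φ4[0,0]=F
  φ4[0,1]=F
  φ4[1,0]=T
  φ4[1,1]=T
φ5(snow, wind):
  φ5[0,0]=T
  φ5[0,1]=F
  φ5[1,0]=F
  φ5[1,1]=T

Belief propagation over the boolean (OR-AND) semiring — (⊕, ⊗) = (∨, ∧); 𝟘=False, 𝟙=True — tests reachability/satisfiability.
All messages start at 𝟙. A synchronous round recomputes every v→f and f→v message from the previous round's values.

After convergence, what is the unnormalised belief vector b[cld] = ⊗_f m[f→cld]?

b[cld] = [T, F]

init: all messages = 𝟙 over 2 values
r1 m[φ0→slip] = [F, T]
r1 m[φ0→cld] = [T, F]
r1 m[φ1→cld] = [T, F]
r1 m[φ1→rain] = [T, F]
r1 m[φ2→slip] = [T, T]
r1 m[φ2→sun] = [T, T]
r1 m[φ3→cld] = [T, T]
r1 m[φ3→wet] = [T, T]
r1 m[φ4→snow] = [F, T]
r1 m[φ4→sun] = [T, T]
r1 m[φ5→snow] = [T, T]
r1 m[φ5→wind] = [T, T]
r1 m[slip→φ0] = [T, T]
r1 m[slip→φ2] = [T, T]
r1 m[cld→φ0] = [T, T]
r1 m[cld→φ1] = [T, T]
r1 m[cld→φ3] = [T, T]
r1 m[snow→φ4] = [T, T]
r1 m[snow→φ5] = [T, T]
r1 m[rain→φ1] = [T, T]
r1 m[wet→φ3] = [T, T]
r1 m[sun→φ2] = [T, T]
r1 m[sun→φ4] = [T, T]
r1 m[wind→φ5] = [T, T]
r2 m[φ0→slip] = [F, T]
r2 m[φ0→cld] = [T, F]
r2 m[φ1→cld] = [T, F]
r2 m[φ1→rain] = [T, F]
r2 m[φ2→slip] = [T, T]
r2 m[φ2→sun] = [T, T]
r2 m[φ3→cld] = [T, T]
r2 m[φ3→wet] = [T, T]
r2 m[φ4→snow] = [F, T]
r2 m[φ4→sun] = [T, T]
r2 m[φ5→snow] = [T, T]
r2 m[φ5→wind] = [T, T]
r2 m[slip→φ0] = [T, T]
r2 m[slip→φ2] = [F, T]
r2 m[cld→φ0] = [T, F]
r2 m[cld→φ1] = [T, F]
r2 m[cld→φ3] = [T, F]
r2 m[snow→φ4] = [T, T]
r2 m[snow→φ5] = [F, T]
r2 m[rain→φ1] = [T, T]
r2 m[wet→φ3] = [T, T]
r2 m[sun→φ2] = [T, T]
r2 m[sun→φ4] = [T, T]
r2 m[wind→φ5] = [T, T]
r3 m[φ0→slip] = [F, T]
r3 m[φ0→cld] = [T, F]
r3 m[φ1→cld] = [T, F]
r3 m[φ1→rain] = [T, F]
r3 m[φ2→slip] = [T, T]
r3 m[φ2→sun] = [F, T]
r3 m[φ3→cld] = [T, T]
r3 m[φ3→wet] = [T, T]
r3 m[φ4→snow] = [F, T]
r3 m[φ4→sun] = [T, T]
r3 m[φ5→snow] = [T, T]
r3 m[φ5→wind] = [F, T]
r3 m[slip→φ0] = [T, T]
r3 m[slip→φ2] = [F, T]
r3 m[cld→φ0] = [T, F]
r3 m[cld→φ1] = [T, F]
r3 m[cld→φ3] = [T, F]
r3 m[snow→φ4] = [T, T]
r3 m[snow→φ5] = [F, T]
r3 m[rain→φ1] = [T, T]
r3 m[wet→φ3] = [T, T]
r3 m[sun→φ2] = [T, T]
r3 m[sun→φ4] = [T, T]
r3 m[wind→φ5] = [T, T]
r4 m[φ0→slip] = [F, T]
r4 m[φ0→cld] = [T, F]
r4 m[φ1→cld] = [T, F]
r4 m[φ1→rain] = [T, F]
r4 m[φ2→slip] = [T, T]
r4 m[φ2→sun] = [F, T]
r4 m[φ3→cld] = [T, T]
r4 m[φ3→wet] = [T, T]
r4 m[φ4→snow] = [F, T]
r4 m[φ4→sun] = [T, T]
r4 m[φ5→snow] = [T, T]
r4 m[φ5→wind] = [F, T]
r4 m[slip→φ0] = [T, T]
r4 m[slip→φ2] = [F, T]
r4 m[cld→φ0] = [T, F]
r4 m[cld→φ1] = [T, F]
r4 m[cld→φ3] = [T, F]
r4 m[snow→φ4] = [T, T]
r4 m[snow→φ5] = [F, T]
r4 m[rain→φ1] = [T, T]
r4 m[wet→φ3] = [T, T]
r4 m[sun→φ2] = [T, T]
r4 m[sun→φ4] = [F, T]
r4 m[wind→φ5] = [T, T]
r5 m[φ0→slip] = [F, T]
r5 m[φ0→cld] = [T, F]
r5 m[φ1→cld] = [T, F]
r5 m[φ1→rain] = [T, F]
r5 m[φ2→slip] = [T, T]
r5 m[φ2→sun] = [F, T]
r5 m[φ3→cld] = [T, T]
r5 m[φ3→wet] = [T, T]
r5 m[φ4→snow] = [F, T]
r5 m[φ4→sun] = [T, T]
r5 m[φ5→snow] = [T, T]
r5 m[φ5→wind] = [F, T]
r5 m[slip→φ0] = [T, T]
r5 m[slip→φ2] = [F, T]
r5 m[cld→φ0] = [T, F]
r5 m[cld→φ1] = [T, F]
r5 m[cld→φ3] = [T, F]
r5 m[snow→φ4] = [T, T]
r5 m[snow→φ5] = [F, T]
r5 m[rain→φ1] = [T, T]
r5 m[wet→φ3] = [T, T]
r5 m[sun→φ2] = [T, T]
r5 m[sun→φ4] = [F, T]
r5 m[wind→φ5] = [T, T]
fixed point reached at round 5
b[cld] = ⊗ incoming = [T, F]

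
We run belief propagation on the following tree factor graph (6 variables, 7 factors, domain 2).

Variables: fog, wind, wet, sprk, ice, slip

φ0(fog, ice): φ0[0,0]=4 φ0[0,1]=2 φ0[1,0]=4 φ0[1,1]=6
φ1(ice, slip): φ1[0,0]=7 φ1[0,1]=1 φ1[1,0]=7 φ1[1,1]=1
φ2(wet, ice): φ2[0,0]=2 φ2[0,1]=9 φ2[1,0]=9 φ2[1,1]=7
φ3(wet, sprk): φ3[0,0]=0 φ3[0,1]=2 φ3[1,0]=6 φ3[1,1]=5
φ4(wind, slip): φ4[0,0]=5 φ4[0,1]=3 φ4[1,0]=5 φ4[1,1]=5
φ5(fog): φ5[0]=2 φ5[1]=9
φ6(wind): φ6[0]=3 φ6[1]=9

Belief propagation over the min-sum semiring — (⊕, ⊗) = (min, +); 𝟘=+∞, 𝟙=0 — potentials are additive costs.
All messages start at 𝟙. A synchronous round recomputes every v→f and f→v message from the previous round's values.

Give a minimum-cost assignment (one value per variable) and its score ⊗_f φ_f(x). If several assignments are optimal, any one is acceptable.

init: all messages = 𝟙 over 2 values
r1 m[φ0→fog] = [2, 4]
r1 m[φ0→ice] = [4, 2]
r1 m[φ1→ice] = [1, 1]
r1 m[φ1→slip] = [7, 1]
r1 m[φ2→wet] = [2, 7]
r1 m[φ2→ice] = [2, 7]
r1 m[φ3→wet] = [0, 5]
r1 m[φ3→sprk] = [0, 2]
r1 m[φ4→wind] = [3, 5]
r1 m[φ4→slip] = [5, 3]
r1 m[φ5→fog] = [2, 9]
r1 m[φ6→wind] = [3, 9]
r1 m[fog→φ0] = [0, 0]
r1 m[fog→φ5] = [0, 0]
r1 m[wind→φ4] = [0, 0]
r1 m[wind→φ6] = [0, 0]
r1 m[wet→φ2] = [0, 0]
r1 m[wet→φ3] = [0, 0]
r1 m[sprk→φ3] = [0, 0]
r1 m[ice→φ0] = [0, 0]
r1 m[ice→φ1] = [0, 0]
r1 m[ice→φ2] = [0, 0]
r1 m[slip→φ1] = [0, 0]
r1 m[slip→φ4] = [0, 0]
r2 m[φ0→fog] = [2, 4]
r2 m[φ0→ice] = [4, 2]
r2 m[φ1→ice] = [1, 1]
r2 m[φ1→slip] = [7, 1]
r2 m[φ2→wet] = [2, 7]
r2 m[φ2→ice] = [2, 7]
r2 m[φ3→wet] = [0, 5]
r2 m[φ3→sprk] = [0, 2]
r2 m[φ4→wind] = [3, 5]
r2 m[φ4→slip] = [5, 3]
r2 m[φ5→fog] = [2, 9]
r2 m[φ6→wind] = [3, 9]
r2 m[fog→φ0] = [2, 9]
r2 m[fog→φ5] = [2, 4]
r2 m[wind→φ4] = [3, 9]
r2 m[wind→φ6] = [3, 5]
r2 m[wet→φ2] = [0, 5]
r2 m[wet→φ3] = [2, 7]
r2 m[sprk→φ3] = [0, 0]
r2 m[ice→φ0] = [3, 8]
r2 m[ice→φ1] = [6, 9]
r2 m[ice→φ2] = [5, 3]
r2 m[slip→φ1] = [5, 3]
r2 m[slip→φ4] = [7, 1]
r3 m[φ0→fog] = [7, 7]
r3 m[φ0→ice] = [6, 4]
r3 m[φ1→ice] = [4, 4]
r3 m[φ1→slip] = [13, 7]
r3 m[φ2→wet] = [7, 10]
r3 m[φ2→ice] = [2, 9]
r3 m[φ3→wet] = [0, 5]
r3 m[φ3→sprk] = [2, 4]
r3 m[φ4→wind] = [4, 6]
r3 m[φ4→slip] = [8, 6]
r3 m[φ5→fog] = [2, 9]
r3 m[φ6→wind] = [3, 9]
r3 m[fog→φ0] = [2, 9]
r3 m[fog→φ5] = [2, 4]
r3 m[wind→φ4] = [3, 9]
r3 m[wind→φ6] = [3, 5]
r3 m[wet→φ2] = [0, 5]
r3 m[wet→φ3] = [2, 7]
r3 m[sprk→φ3] = [0, 0]
r3 m[ice→φ0] = [3, 8]
r3 m[ice→φ1] = [6, 9]
r3 m[ice→φ2] = [5, 3]
r3 m[slip→φ1] = [5, 3]
r3 m[slip→φ4] = [7, 1]
r4 m[φ0→fog] = [7, 7]
r4 m[φ0→ice] = [6, 4]
r4 m[φ1→ice] = [4, 4]
r4 m[φ1→slip] = [13, 7]
r4 m[φ2→wet] = [7, 10]
r4 m[φ2→ice] = [2, 9]
r4 m[φ3→wet] = [0, 5]
r4 m[φ3→sprk] = [2, 4]
r4 m[φ4→wind] = [4, 6]
r4 m[φ4→slip] = [8, 6]
r4 m[φ5→fog] = [2, 9]
r4 m[φ6→wind] = [3, 9]
r4 m[fog→φ0] = [2, 9]
r4 m[fog→φ5] = [7, 7]
r4 m[wind→φ4] = [3, 9]
r4 m[wind→φ6] = [4, 6]
r4 m[wet→φ2] = [0, 5]
r4 m[wet→φ3] = [7, 10]
r4 m[sprk→φ3] = [0, 0]
r4 m[ice→φ0] = [6, 13]
r4 m[ice→φ1] = [8, 13]
r4 m[ice→φ2] = [10, 8]
r4 m[slip→φ1] = [8, 6]
r4 m[slip→φ4] = [13, 7]
r5 m[φ0→fog] = [10, 10]
r5 m[φ0→ice] = [6, 4]
r5 m[φ1→ice] = [7, 7]
r5 m[φ1→slip] = [15, 9]
r5 m[φ2→wet] = [12, 15]
r5 m[φ2→ice] = [2, 9]
r5 m[φ3→wet] = [0, 5]
r5 m[φ3→sprk] = [7, 9]
r5 m[φ4→wind] = [10, 12]
r5 m[φ4→slip] = [8, 6]
r5 m[φ5→fog] = [2, 9]
r5 m[φ6→wind] = [3, 9]
r5 m[fog→φ0] = [2, 9]
r5 m[fog→φ5] = [7, 7]
r5 m[wind→φ4] = [3, 9]
r5 m[wind→φ6] = [4, 6]
r5 m[wet→φ2] = [0, 5]
r5 m[wet→φ3] = [7, 10]
r5 m[sprk→φ3] = [0, 0]
r5 m[ice→φ0] = [6, 13]
r5 m[ice→φ1] = [8, 13]
r5 m[ice→φ2] = [10, 8]
r5 m[slip→φ1] = [8, 6]
r5 m[slip→φ4] = [13, 7]
r6 m[φ0→fog] = [10, 10]
r6 m[φ0→ice] = [6, 4]
r6 m[φ1→ice] = [7, 7]
r6 m[φ1→slip] = [15, 9]
r6 m[φ2→wet] = [12, 15]
r6 m[φ2→ice] = [2, 9]
r6 m[φ3→wet] = [0, 5]
r6 m[φ3→sprk] = [7, 9]
r6 m[φ4→wind] = [10, 12]
r6 m[φ4→slip] = [8, 6]
r6 m[φ5→fog] = [2, 9]
r6 m[φ6→wind] = [3, 9]
r6 m[fog→φ0] = [2, 9]
r6 m[fog→φ5] = [10, 10]
r6 m[wind→φ4] = [3, 9]
r6 m[wind→φ6] = [10, 12]
r6 m[wet→φ2] = [0, 5]
r6 m[wet→φ3] = [12, 15]
r6 m[sprk→φ3] = [0, 0]
r6 m[ice→φ0] = [9, 16]
r6 m[ice→φ1] = [8, 13]
r6 m[ice→φ2] = [13, 11]
r6 m[slip→φ1] = [8, 6]
r6 m[slip→φ4] = [15, 9]
r7 m[φ0→fog] = [13, 13]
r7 m[φ0→ice] = [6, 4]
r7 m[φ1→ice] = [7, 7]
r7 m[φ1→slip] = [15, 9]
r7 m[φ2→wet] = [15, 18]
r7 m[φ2→ice] = [2, 9]
r7 m[φ3→wet] = [0, 5]
r7 m[φ3→sprk] = [12, 14]
r7 m[φ4→wind] = [12, 14]
r7 m[φ4→slip] = [8, 6]
r7 m[φ5→fog] = [2, 9]
r7 m[φ6→wind] = [3, 9]
r7 m[fog→φ0] = [2, 9]
r7 m[fog→φ5] = [10, 10]
r7 m[wind→φ4] = [3, 9]
r7 m[wind→φ6] = [10, 12]
r7 m[wet→φ2] = [0, 5]
r7 m[wet→φ3] = [12, 15]
r7 m[sprk→φ3] = [0, 0]
r7 m[ice→φ0] = [9, 16]
r7 m[ice→φ1] = [8, 13]
r7 m[ice→φ2] = [13, 11]
r7 m[slip→φ1] = [8, 6]
r7 m[slip→φ4] = [15, 9]
r8 m[φ0→fog] = [13, 13]
r8 m[φ0→ice] = [6, 4]
r8 m[φ1→ice] = [7, 7]
r8 m[φ1→slip] = [15, 9]
r8 m[φ2→wet] = [15, 18]
r8 m[φ2→ice] = [2, 9]
r8 m[φ3→wet] = [0, 5]
r8 m[φ3→sprk] = [12, 14]
r8 m[φ4→wind] = [12, 14]
r8 m[φ4→slip] = [8, 6]
r8 m[φ5→fog] = [2, 9]
r8 m[φ6→wind] = [3, 9]
r8 m[fog→φ0] = [2, 9]
r8 m[fog→φ5] = [13, 13]
r8 m[wind→φ4] = [3, 9]
r8 m[wind→φ6] = [12, 14]
r8 m[wet→φ2] = [0, 5]
r8 m[wet→φ3] = [15, 18]
r8 m[sprk→φ3] = [0, 0]
r8 m[ice→φ0] = [9, 16]
r8 m[ice→φ1] = [8, 13]
r8 m[ice→φ2] = [13, 11]
r8 m[slip→φ1] = [8, 6]
r8 m[slip→φ4] = [15, 9]
r9 m[φ0→fog] = [13, 13]
r9 m[φ0→ice] = [6, 4]
r9 m[φ1→ice] = [7, 7]
r9 m[φ1→slip] = [15, 9]
r9 m[φ2→wet] = [15, 18]
r9 m[φ2→ice] = [2, 9]
r9 m[φ3→wet] = [0, 5]
r9 m[φ3→sprk] = [15, 17]
r9 m[φ4→wind] = [12, 14]
r9 m[φ4→slip] = [8, 6]
r9 m[φ5→fog] = [2, 9]
r9 m[φ6→wind] = [3, 9]
r9 m[fog→φ0] = [2, 9]
r9 m[fog→φ5] = [13, 13]
r9 m[wind→φ4] = [3, 9]
r9 m[wind→φ6] = [12, 14]
r9 m[wet→φ2] = [0, 5]
r9 m[wet→φ3] = [15, 18]
r9 m[sprk→φ3] = [0, 0]
r9 m[ice→φ0] = [9, 16]
r9 m[ice→φ1] = [8, 13]
r9 m[ice→φ2] = [13, 11]
r9 m[slip→φ1] = [8, 6]
r9 m[slip→φ4] = [15, 9]
r10 m[φ0→fog] = [13, 13]
r10 m[φ0→ice] = [6, 4]
r10 m[φ1→ice] = [7, 7]
r10 m[φ1→slip] = [15, 9]
r10 m[φ2→wet] = [15, 18]
r10 m[φ2→ice] = [2, 9]
r10 m[φ3→wet] = [0, 5]
r10 m[φ3→sprk] = [15, 17]
r10 m[φ4→wind] = [12, 14]
r10 m[φ4→slip] = [8, 6]
r10 m[φ5→fog] = [2, 9]
r10 m[φ6→wind] = [3, 9]
r10 m[fog→φ0] = [2, 9]
r10 m[fog→φ5] = [13, 13]
r10 m[wind→φ4] = [3, 9]
r10 m[wind→φ6] = [12, 14]
r10 m[wet→φ2] = [0, 5]
r10 m[wet→φ3] = [15, 18]
r10 m[sprk→φ3] = [0, 0]
r10 m[ice→φ0] = [9, 16]
r10 m[ice→φ1] = [8, 13]
r10 m[ice→φ2] = [13, 11]
r10 m[slip→φ1] = [8, 6]
r10 m[slip→φ4] = [15, 9]
fixed point reached at round 10
traceback from fog: (fog=0, wind=0, wet=0, sprk=0, ice=0, slip=1), score=15

assignment: (fog=0, wind=0, wet=0, sprk=0, ice=0, slip=1); score = 15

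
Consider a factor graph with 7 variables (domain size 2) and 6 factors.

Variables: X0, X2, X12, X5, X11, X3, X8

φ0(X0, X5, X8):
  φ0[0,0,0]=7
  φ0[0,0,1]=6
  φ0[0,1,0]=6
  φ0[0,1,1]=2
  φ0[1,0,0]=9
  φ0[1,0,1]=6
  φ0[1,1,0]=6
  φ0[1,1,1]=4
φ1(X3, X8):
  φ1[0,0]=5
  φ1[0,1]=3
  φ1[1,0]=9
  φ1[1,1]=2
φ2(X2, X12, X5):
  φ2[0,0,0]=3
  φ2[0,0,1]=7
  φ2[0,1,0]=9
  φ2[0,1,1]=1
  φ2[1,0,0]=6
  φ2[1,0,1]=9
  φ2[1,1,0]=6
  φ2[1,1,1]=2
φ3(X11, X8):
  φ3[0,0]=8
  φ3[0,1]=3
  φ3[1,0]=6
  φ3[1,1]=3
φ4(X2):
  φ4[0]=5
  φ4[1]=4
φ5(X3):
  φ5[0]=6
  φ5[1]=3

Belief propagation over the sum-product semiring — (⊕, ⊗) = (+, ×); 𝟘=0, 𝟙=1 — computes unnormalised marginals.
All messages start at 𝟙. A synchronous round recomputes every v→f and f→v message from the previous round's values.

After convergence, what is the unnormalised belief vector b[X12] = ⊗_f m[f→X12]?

b[X12] = [1306584, 1135944]

init: all messages = 𝟙 over 2 values
r1 m[φ0→X0] = [21, 25]
r1 m[φ0→X5] = [28, 18]
r1 m[φ0→X8] = [28, 18]
r1 m[φ1→X3] = [8, 11]
r1 m[φ1→X8] = [14, 5]
r1 m[φ2→X2] = [20, 23]
r1 m[φ2→X12] = [25, 18]
r1 m[φ2→X5] = [24, 19]
r1 m[φ3→X11] = [11, 9]
r1 m[φ3→X8] = [14, 6]
r1 m[φ4→X2] = [5, 4]
r1 m[φ5→X3] = [6, 3]
r1 m[X0→φ0] = [1, 1]
r1 m[X2→φ2] = [1, 1]
r1 m[X2→φ4] = [1, 1]
r1 m[X12→φ2] = [1, 1]
r1 m[X5→φ0] = [1, 1]
r1 m[X5→φ2] = [1, 1]
r1 m[X11→φ3] = [1, 1]
r1 m[X3→φ1] = [1, 1]
r1 m[X3→φ5] = [1, 1]
r1 m[X8→φ0] = [1, 1]
r1 m[X8→φ1] = [1, 1]
r1 m[X8→φ3] = [1, 1]
r2 m[φ0→X0] = [21, 25]
r2 m[φ0→X5] = [28, 18]
r2 m[φ0→X8] = [28, 18]
r2 m[φ1→X3] = [8, 11]
r2 m[φ1→X8] = [14, 5]
r2 m[φ2→X2] = [20, 23]
r2 m[φ2→X12] = [25, 18]
r2 m[φ2→X5] = [24, 19]
r2 m[φ3→X11] = [11, 9]
r2 m[φ3→X8] = [14, 6]
r2 m[φ4→X2] = [5, 4]
r2 m[φ5→X3] = [6, 3]
r2 m[X0→φ0] = [1, 1]
r2 m[X2→φ2] = [5, 4]
r2 m[X2→φ4] = [20, 23]
r2 m[X12→φ2] = [1, 1]
r2 m[X5→φ0] = [24, 19]
r2 m[X5→φ2] = [28, 18]
r2 m[X11→φ3] = [1, 1]
r2 m[X3→φ1] = [6, 3]
r2 m[X3→φ5] = [8, 11]
r2 m[X8→φ0] = [196, 30]
r2 m[X8→φ1] = [392, 108]
r2 m[X8→φ3] = [392, 90]
r3 m[φ0→X0] = [60732, 71280]
r3 m[φ0→X5] = [3496, 2532]
r3 m[φ0→X8] = [612, 402]
r3 m[φ1→X3] = [2284, 3744]
r3 m[φ1→X8] = [57, 24]
r3 m[φ2→X2] = [480, 534]
r3 m[φ2→X12] = [2370, 2166]
r3 m[φ2→X5] = [108, 84]
r3 m[φ3→X11] = [3406, 2622]
r3 m[φ3→X8] = [14, 6]
r3 m[φ4→X2] = [5, 4]
r3 m[φ5→X3] = [6, 3]
r3 m[X0→φ0] = [1, 1]
r3 m[X2→φ2] = [5, 4]
r3 m[X2→φ4] = [20, 23]
r3 m[X12→φ2] = [1, 1]
r3 m[X5→φ0] = [24, 19]
r3 m[X5→φ2] = [28, 18]
r3 m[X11→φ3] = [1, 1]
r3 m[X3→φ1] = [6, 3]
r3 m[X3→φ5] = [8, 11]
r3 m[X8→φ0] = [196, 30]
r3 m[X8→φ1] = [392, 108]
r3 m[X8→φ3] = [392, 90]
r4 m[φ0→X0] = [60732, 71280]
r4 m[φ0→X5] = [3496, 2532]
r4 m[φ0→X8] = [612, 402]
r4 m[φ1→X3] = [2284, 3744]
r4 m[φ1→X8] = [57, 24]
r4 m[φ2→X2] = [480, 534]
r4 m[φ2→X12] = [2370, 2166]
r4 m[φ2→X5] = [108, 84]
r4 m[φ3→X11] = [3406, 2622]
r4 m[φ3→X8] = [14, 6]
r4 m[φ4→X2] = [5, 4]
r4 m[φ5→X3] = [6, 3]
r4 m[X0→φ0] = [1, 1]
r4 m[X2→φ2] = [5, 4]
r4 m[X2→φ4] = [480, 534]
r4 m[X12→φ2] = [1, 1]
r4 m[X5→φ0] = [108, 84]
r4 m[X5→φ2] = [3496, 2532]
r4 m[X11→φ3] = [1, 1]
r4 m[X3→φ1] = [6, 3]
r4 m[X3→φ5] = [2284, 3744]
r4 m[X8→φ0] = [798, 144]
r4 m[X8→φ1] = [8568, 2412]
r4 m[X8→φ3] = [34884, 9648]
r5 m[φ0→X0] = [1122984, 1319544]
r5 m[φ0→X5] = [14496, 10440]
r5 m[φ0→X8] = [2736, 1800]
r5 m[φ1→X3] = [50076, 81936]
r5 m[φ1→X8] = [57, 24]
r5 m[φ2→X2] = [62208, 69804]
r5 m[φ2→X12] = [316116, 274140]
r5 m[φ2→X5] = [108, 84]
r5 m[φ3→X11] = [308016, 238248]
r5 m[φ3→X8] = [14, 6]
r5 m[φ4→X2] = [5, 4]
r5 m[φ5→X3] = [6, 3]
r5 m[X0→φ0] = [1, 1]
r5 m[X2→φ2] = [5, 4]
r5 m[X2→φ4] = [480, 534]
r5 m[X12→φ2] = [1, 1]
r5 m[X5→φ0] = [108, 84]
r5 m[X5→φ2] = [3496, 2532]
r5 m[X11→φ3] = [1, 1]
r5 m[X3→φ1] = [6, 3]
r5 m[X3→φ5] = [2284, 3744]
r5 m[X8→φ0] = [798, 144]
r5 m[X8→φ1] = [8568, 2412]
r5 m[X8→φ3] = [34884, 9648]
r6 m[φ0→X0] = [1122984, 1319544]
r6 m[φ0→X5] = [14496, 10440]
r6 m[φ0→X8] = [2736, 1800]
r6 m[φ1→X3] = [50076, 81936]
r6 m[φ1→X8] = [57, 24]
r6 m[φ2→X2] = [62208, 69804]
r6 m[φ2→X12] = [316116, 274140]
r6 m[φ2→X5] = [108, 84]
r6 m[φ3→X11] = [308016, 238248]
r6 m[φ3→X8] = [14, 6]
r6 m[φ4→X2] = [5, 4]
r6 m[φ5→X3] = [6, 3]
r6 m[X0→φ0] = [1, 1]
r6 m[X2→φ2] = [5, 4]
r6 m[X2→φ4] = [62208, 69804]
r6 m[X12→φ2] = [1, 1]
r6 m[X5→φ0] = [108, 84]
r6 m[X5→φ2] = [14496, 10440]
r6 m[X11→φ3] = [1, 1]
r6 m[X3→φ1] = [6, 3]
r6 m[X3→φ5] = [50076, 81936]
r6 m[X8→φ0] = [798, 144]
r6 m[X8→φ1] = [38304, 10800]
r6 m[X8→φ3] = [155952, 43200]
r7 m[φ0→X0] = [1122984, 1319544]
r7 m[φ0→X5] = [14496, 10440]
r7 m[φ0→X8] = [2736, 1800]
r7 m[φ1→X3] = [223920, 366336]
r7 m[φ1→X8] = [57, 24]
r7 m[φ2→X2] = [257472, 288792]
r7 m[φ2→X12] = [1306584, 1135944]
r7 m[φ2→X5] = [108, 84]
r7 m[φ3→X11] = [1377216, 1065312]
r7 m[φ3→X8] = [14, 6]
r7 m[φ4→X2] = [5, 4]
r7 m[φ5→X3] = [6, 3]
r7 m[X0→φ0] = [1, 1]
r7 m[X2→φ2] = [5, 4]
r7 m[X2→φ4] = [62208, 69804]
r7 m[X12→φ2] = [1, 1]
r7 m[X5→φ0] = [108, 84]
r7 m[X5→φ2] = [14496, 10440]
r7 m[X11→φ3] = [1, 1]
r7 m[X3→φ1] = [6, 3]
r7 m[X3→φ5] = [50076, 81936]
r7 m[X8→φ0] = [798, 144]
r7 m[X8→φ1] = [38304, 10800]
r7 m[X8→φ3] = [155952, 43200]
r8 m[φ0→X0] = [1122984, 1319544]
r8 m[φ0→X5] = [14496, 10440]
r8 m[φ0→X8] = [2736, 1800]
r8 m[φ1→X3] = [223920, 366336]
r8 m[φ1→X8] = [57, 24]
r8 m[φ2→X2] = [257472, 288792]
r8 m[φ2→X12] = [1306584, 1135944]
r8 m[φ2→X5] = [108, 84]
r8 m[φ3→X11] = [1377216, 1065312]
r8 m[φ3→X8] = [14, 6]
r8 m[φ4→X2] = [5, 4]
r8 m[φ5→X3] = [6, 3]
r8 m[X0→φ0] = [1, 1]
r8 m[X2→φ2] = [5, 4]
r8 m[X2→φ4] = [257472, 288792]
r8 m[X12→φ2] = [1, 1]
r8 m[X5→φ0] = [108, 84]
r8 m[X5→φ2] = [14496, 10440]
r8 m[X11→φ3] = [1, 1]
r8 m[X3→φ1] = [6, 3]
r8 m[X3→φ5] = [223920, 366336]
r8 m[X8→φ0] = [798, 144]
r8 m[X8→φ1] = [38304, 10800]
r8 m[X8→φ3] = [155952, 43200]
r9 m[φ0→X0] = [1122984, 1319544]
r9 m[φ0→X5] = [14496, 10440]
r9 m[φ0→X8] = [2736, 1800]
r9 m[φ1→X3] = [223920, 366336]
r9 m[φ1→X8] = [57, 24]
r9 m[φ2→X2] = [257472, 288792]
r9 m[φ2→X12] = [1306584, 1135944]
r9 m[φ2→X5] = [108, 84]
r9 m[φ3→X11] = [1377216, 1065312]
r9 m[φ3→X8] = [14, 6]
r9 m[φ4→X2] = [5, 4]
r9 m[φ5→X3] = [6, 3]
r9 m[X0→φ0] = [1, 1]
r9 m[X2→φ2] = [5, 4]
r9 m[X2→φ4] = [257472, 288792]
r9 m[X12→φ2] = [1, 1]
r9 m[X5→φ0] = [108, 84]
r9 m[X5→φ2] = [14496, 10440]
r9 m[X11→φ3] = [1, 1]
r9 m[X3→φ1] = [6, 3]
r9 m[X3→φ5] = [223920, 366336]
r9 m[X8→φ0] = [798, 144]
r9 m[X8→φ1] = [38304, 10800]
r9 m[X8→φ3] = [155952, 43200]
fixed point reached at round 9
b[X12] = ⊗ incoming = [1306584, 1135944]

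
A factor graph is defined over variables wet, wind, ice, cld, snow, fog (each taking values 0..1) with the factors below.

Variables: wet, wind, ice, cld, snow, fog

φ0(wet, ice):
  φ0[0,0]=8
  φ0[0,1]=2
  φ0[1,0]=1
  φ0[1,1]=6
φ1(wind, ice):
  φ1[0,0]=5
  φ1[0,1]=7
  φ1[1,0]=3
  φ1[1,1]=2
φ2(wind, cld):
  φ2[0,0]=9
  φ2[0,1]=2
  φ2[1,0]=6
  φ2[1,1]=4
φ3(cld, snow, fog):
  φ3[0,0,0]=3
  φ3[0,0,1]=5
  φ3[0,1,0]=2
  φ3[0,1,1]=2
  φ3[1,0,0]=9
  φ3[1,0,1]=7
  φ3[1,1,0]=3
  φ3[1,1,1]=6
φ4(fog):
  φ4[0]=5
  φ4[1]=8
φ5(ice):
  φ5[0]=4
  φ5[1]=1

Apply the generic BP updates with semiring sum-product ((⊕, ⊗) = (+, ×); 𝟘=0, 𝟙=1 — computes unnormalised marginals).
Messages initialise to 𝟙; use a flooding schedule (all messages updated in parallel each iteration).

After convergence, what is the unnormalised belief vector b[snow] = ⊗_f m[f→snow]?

b[snow] = [255508, 135552]

init: all messages = 𝟙 over 2 values
r1 m[φ0→wet] = [10, 7]
r1 m[φ0→ice] = [9, 8]
r1 m[φ1→wind] = [12, 5]
r1 m[φ1→ice] = [8, 9]
r1 m[φ2→wind] = [11, 10]
r1 m[φ2→cld] = [15, 6]
r1 m[φ3→cld] = [12, 25]
r1 m[φ3→snow] = [24, 13]
r1 m[φ3→fog] = [17, 20]
r1 m[φ4→fog] = [5, 8]
r1 m[φ5→ice] = [4, 1]
r1 m[wet→φ0] = [1, 1]
r1 m[wind→φ1] = [1, 1]
r1 m[wind→φ2] = [1, 1]
r1 m[ice→φ0] = [1, 1]
r1 m[ice→φ1] = [1, 1]
r1 m[ice→φ5] = [1, 1]
r1 m[cld→φ2] = [1, 1]
r1 m[cld→φ3] = [1, 1]
r1 m[snow→φ3] = [1, 1]
r1 m[fog→φ3] = [1, 1]
r1 m[fog→φ4] = [1, 1]
r2 m[φ0→wet] = [10, 7]
r2 m[φ0→ice] = [9, 8]
r2 m[φ1→wind] = [12, 5]
r2 m[φ1→ice] = [8, 9]
r2 m[φ2→wind] = [11, 10]
r2 m[φ2→cld] = [15, 6]
r2 m[φ3→cld] = [12, 25]
r2 m[φ3→snow] = [24, 13]
r2 m[φ3→fog] = [17, 20]
r2 m[φ4→fog] = [5, 8]
r2 m[φ5→ice] = [4, 1]
r2 m[wet→φ0] = [1, 1]
r2 m[wind→φ1] = [11, 10]
r2 m[wind→φ2] = [12, 5]
r2 m[ice→φ0] = [32, 9]
r2 m[ice→φ1] = [36, 8]
r2 m[ice→φ5] = [72, 72]
r2 m[cld→φ2] = [12, 25]
r2 m[cld→φ3] = [15, 6]
r2 m[snow→φ3] = [1, 1]
r2 m[fog→φ3] = [5, 8]
r2 m[fog→φ4] = [17, 20]
r3 m[φ0→wet] = [274, 86]
r3 m[φ0→ice] = [9, 8]
r3 m[φ1→wind] = [236, 124]
r3 m[φ1→ice] = [85, 97]
r3 m[φ2→wind] = [158, 172]
r3 m[φ2→cld] = [138, 44]
r3 m[φ3→cld] = [81, 164]
r3 m[φ3→snow] = [1431, 768]
r3 m[φ3→fog] = [147, 183]
r3 m[φ4→fog] = [5, 8]
r3 m[φ5→ice] = [4, 1]
r3 m[wet→φ0] = [1, 1]
r3 m[wind→φ1] = [11, 10]
r3 m[wind→φ2] = [12, 5]
r3 m[ice→φ0] = [32, 9]
r3 m[ice→φ1] = [36, 8]
r3 m[ice→φ5] = [72, 72]
r3 m[cld→φ2] = [12, 25]
r3 m[cld→φ3] = [15, 6]
r3 m[snow→φ3] = [1, 1]
r3 m[fog→φ3] = [5, 8]
r3 m[fog→φ4] = [17, 20]
r4 m[φ0→wet] = [274, 86]
r4 m[φ0→ice] = [9, 8]
r4 m[φ1→wind] = [236, 124]
r4 m[φ1→ice] = [85, 97]
r4 m[φ2→wind] = [158, 172]
r4 m[φ2→cld] = [138, 44]
r4 m[φ3→cld] = [81, 164]
r4 m[φ3→snow] = [1431, 768]
r4 m[φ3→fog] = [147, 183]
r4 m[φ4→fog] = [5, 8]
r4 m[φ5→ice] = [4, 1]
r4 m[wet→φ0] = [1, 1]
r4 m[wind→φ1] = [158, 172]
r4 m[wind→φ2] = [236, 124]
r4 m[ice→φ0] = [340, 97]
r4 m[ice→φ1] = [36, 8]
r4 m[ice→φ5] = [765, 776]
r4 m[cld→φ2] = [81, 164]
r4 m[cld→φ3] = [138, 44]
r4 m[snow→φ3] = [1, 1]
r4 m[fog→φ3] = [5, 8]
r4 m[fog→φ4] = [147, 183]
r5 m[φ0→wet] = [2914, 922]
r5 m[φ0→ice] = [9, 8]
r5 m[φ1→wind] = [236, 124]
r5 m[φ1→ice] = [1306, 1450]
r5 m[φ2→wind] = [1057, 1142]
r5 m[φ2→cld] = [2868, 968]
r5 m[φ3→cld] = [81, 164]
r5 m[φ3→snow] = [12034, 6360]
r5 m[φ3→fog] = [1218, 1538]
r5 m[φ4→fog] = [5, 8]
r5 m[φ5→ice] = [4, 1]
r5 m[wet→φ0] = [1, 1]
r5 m[wind→φ1] = [158, 172]
r5 m[wind→φ2] = [236, 124]
r5 m[ice→φ0] = [340, 97]
r5 m[ice→φ1] = [36, 8]
r5 m[ice→φ5] = [765, 776]
r5 m[cld→φ2] = [81, 164]
r5 m[cld→φ3] = [138, 44]
r5 m[snow→φ3] = [1, 1]
r5 m[fog→φ3] = [5, 8]
r5 m[fog→φ4] = [147, 183]
r6 m[φ0→wet] = [2914, 922]
r6 m[φ0→ice] = [9, 8]
r6 m[φ1→wind] = [236, 124]
r6 m[φ1→ice] = [1306, 1450]
r6 m[φ2→wind] = [1057, 1142]
r6 m[φ2→cld] = [2868, 968]
r6 m[φ3→cld] = [81, 164]
r6 m[φ3→snow] = [12034, 6360]
r6 m[φ3→fog] = [1218, 1538]
r6 m[φ4→fog] = [5, 8]
r6 m[φ5→ice] = [4, 1]
r6 m[wet→φ0] = [1, 1]
r6 m[wind→φ1] = [1057, 1142]
r6 m[wind→φ2] = [236, 124]
r6 m[ice→φ0] = [5224, 1450]
r6 m[ice→φ1] = [36, 8]
r6 m[ice→φ5] = [11754, 11600]
r6 m[cld→φ2] = [81, 164]
r6 m[cld→φ3] = [2868, 968]
r6 m[snow→φ3] = [1, 1]
r6 m[fog→φ3] = [5, 8]
r6 m[fog→φ4] = [1218, 1538]
r7 m[φ0→wet] = [44692, 13924]
r7 m[φ0→ice] = [9, 8]
r7 m[φ1→wind] = [236, 124]
r7 m[φ1→ice] = [8711, 9683]
r7 m[φ2→wind] = [1057, 1142]
r7 m[φ2→cld] = [2868, 968]
r7 m[φ3→cld] = [81, 164]
r7 m[φ3→snow] = [255508, 135552]
r7 m[φ3→fog] = [25956, 32660]
r7 m[φ4→fog] = [5, 8]
r7 m[φ5→ice] = [4, 1]
r7 m[wet→φ0] = [1, 1]
r7 m[wind→φ1] = [1057, 1142]
r7 m[wind→φ2] = [236, 124]
r7 m[ice→φ0] = [5224, 1450]
r7 m[ice→φ1] = [36, 8]
r7 m[ice→φ5] = [11754, 11600]
r7 m[cld→φ2] = [81, 164]
r7 m[cld→φ3] = [2868, 968]
r7 m[snow→φ3] = [1, 1]
r7 m[fog→φ3] = [5, 8]
r7 m[fog→φ4] = [1218, 1538]
r8 m[φ0→wet] = [44692, 13924]
r8 m[φ0→ice] = [9, 8]
r8 m[φ1→wind] = [236, 124]
r8 m[φ1→ice] = [8711, 9683]
r8 m[φ2→wind] = [1057, 1142]
r8 m[φ2→cld] = [2868, 968]
r8 m[φ3→cld] = [81, 164]
r8 m[φ3→snow] = [255508, 135552]
r8 m[φ3→fog] = [25956, 32660]
r8 m[φ4→fog] = [5, 8]
r8 m[φ5→ice] = [4, 1]
r8 m[wet→φ0] = [1, 1]
r8 m[wind→φ1] = [1057, 1142]
r8 m[wind→φ2] = [236, 124]
r8 m[ice→φ0] = [34844, 9683]
r8 m[ice→φ1] = [36, 8]
r8 m[ice→φ5] = [78399, 77464]
r8 m[cld→φ2] = [81, 164]
r8 m[cld→φ3] = [2868, 968]
r8 m[snow→φ3] = [1, 1]
r8 m[fog→φ3] = [5, 8]
r8 m[fog→φ4] = [25956, 32660]
r9 m[φ0→wet] = [298118, 92942]
r9 m[φ0→ice] = [9, 8]
r9 m[φ1→wind] = [236, 124]
r9 m[φ1→ice] = [8711, 9683]
r9 m[φ2→wind] = [1057, 1142]
r9 m[φ2→cld] = [2868, 968]
r9 m[φ3→cld] = [81, 164]
r9 m[φ3→snow] = [255508, 135552]
r9 m[φ3→fog] = [25956, 32660]
r9 m[φ4→fog] = [5, 8]
r9 m[φ5→ice] = [4, 1]
r9 m[wet→φ0] = [1, 1]
r9 m[wind→φ1] = [1057, 1142]
r9 m[wind→φ2] = [236, 124]
r9 m[ice→φ0] = [34844, 9683]
r9 m[ice→φ1] = [36, 8]
r9 m[ice→φ5] = [78399, 77464]
r9 m[cld→φ2] = [81, 164]
r9 m[cld→φ3] = [2868, 968]
r9 m[snow→φ3] = [1, 1]
r9 m[fog→φ3] = [5, 8]
r9 m[fog→φ4] = [25956, 32660]
r10 m[φ0→wet] = [298118, 92942]
r10 m[φ0→ice] = [9, 8]
r10 m[φ1→wind] = [236, 124]
r10 m[φ1→ice] = [8711, 9683]
r10 m[φ2→wind] = [1057, 1142]
r10 m[φ2→cld] = [2868, 968]
r10 m[φ3→cld] = [81, 164]
r10 m[φ3→snow] = [255508, 135552]
r10 m[φ3→fog] = [25956, 32660]
r10 m[φ4→fog] = [5, 8]
r10 m[φ5→ice] = [4, 1]
r10 m[wet→φ0] = [1, 1]
r10 m[wind→φ1] = [1057, 1142]
r10 m[wind→φ2] = [236, 124]
r10 m[ice→φ0] = [34844, 9683]
r10 m[ice→φ1] = [36, 8]
r10 m[ice→φ5] = [78399, 77464]
r10 m[cld→φ2] = [81, 164]
r10 m[cld→φ3] = [2868, 968]
r10 m[snow→φ3] = [1, 1]
r10 m[fog→φ3] = [5, 8]
r10 m[fog→φ4] = [25956, 32660]
fixed point reached at round 10
b[snow] = ⊗ incoming = [255508, 135552]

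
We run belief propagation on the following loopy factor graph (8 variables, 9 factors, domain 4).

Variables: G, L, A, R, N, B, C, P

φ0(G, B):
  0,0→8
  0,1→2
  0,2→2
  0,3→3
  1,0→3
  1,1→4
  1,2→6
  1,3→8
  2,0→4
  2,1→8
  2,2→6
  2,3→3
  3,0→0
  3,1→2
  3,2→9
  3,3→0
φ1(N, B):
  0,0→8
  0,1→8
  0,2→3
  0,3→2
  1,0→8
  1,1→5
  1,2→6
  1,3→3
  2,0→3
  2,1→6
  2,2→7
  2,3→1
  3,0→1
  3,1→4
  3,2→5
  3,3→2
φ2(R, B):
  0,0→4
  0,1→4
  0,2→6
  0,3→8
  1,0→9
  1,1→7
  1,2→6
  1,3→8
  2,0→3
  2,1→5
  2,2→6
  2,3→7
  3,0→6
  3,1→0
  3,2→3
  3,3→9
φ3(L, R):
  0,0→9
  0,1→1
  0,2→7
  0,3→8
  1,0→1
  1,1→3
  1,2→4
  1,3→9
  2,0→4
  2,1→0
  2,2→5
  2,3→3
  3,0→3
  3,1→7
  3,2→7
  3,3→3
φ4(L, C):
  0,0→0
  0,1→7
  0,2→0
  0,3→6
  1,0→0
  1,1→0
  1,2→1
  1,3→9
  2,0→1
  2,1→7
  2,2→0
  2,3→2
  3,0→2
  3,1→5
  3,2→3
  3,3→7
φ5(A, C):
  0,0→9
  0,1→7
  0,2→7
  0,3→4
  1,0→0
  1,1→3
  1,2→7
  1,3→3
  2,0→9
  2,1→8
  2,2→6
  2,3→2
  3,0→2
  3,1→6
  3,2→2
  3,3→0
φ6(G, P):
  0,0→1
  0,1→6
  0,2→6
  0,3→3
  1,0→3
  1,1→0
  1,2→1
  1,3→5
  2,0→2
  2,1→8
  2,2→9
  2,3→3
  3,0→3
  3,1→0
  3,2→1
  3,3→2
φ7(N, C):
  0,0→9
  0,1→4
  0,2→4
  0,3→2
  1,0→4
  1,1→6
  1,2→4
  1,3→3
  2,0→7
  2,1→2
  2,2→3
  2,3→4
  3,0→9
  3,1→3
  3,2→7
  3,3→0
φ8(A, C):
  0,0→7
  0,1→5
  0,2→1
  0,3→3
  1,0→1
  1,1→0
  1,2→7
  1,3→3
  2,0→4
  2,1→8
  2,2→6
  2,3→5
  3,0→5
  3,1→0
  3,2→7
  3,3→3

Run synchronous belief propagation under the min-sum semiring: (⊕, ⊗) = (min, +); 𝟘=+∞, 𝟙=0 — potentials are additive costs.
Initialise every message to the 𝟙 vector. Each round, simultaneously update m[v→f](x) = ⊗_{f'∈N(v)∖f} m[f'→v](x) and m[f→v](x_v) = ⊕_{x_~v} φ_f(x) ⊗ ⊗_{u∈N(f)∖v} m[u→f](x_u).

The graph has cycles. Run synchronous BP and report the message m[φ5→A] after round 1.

init: all messages = 𝟙 over 4 values
r1 m[φ0→G] = [2, 3, 3, 0]
r1 m[φ0→B] = [0, 2, 2, 0]
r1 m[φ1→N] = [2, 3, 1, 1]
r1 m[φ1→B] = [1, 4, 3, 1]
r1 m[φ2→R] = [4, 6, 3, 0]
r1 m[φ2→B] = [3, 0, 3, 7]
r1 m[φ3→L] = [1, 1, 0, 3]
r1 m[φ3→R] = [1, 0, 4, 3]
r1 m[φ4→L] = [0, 0, 0, 2]
r1 m[φ4→C] = [0, 0, 0, 2]
r1 m[φ5→A] = [4, 0, 2, 0]
r1 m[φ5→C] = [0, 3, 2, 0]
r1 m[φ6→G] = [1, 0, 2, 0]
r1 m[φ6→P] = [1, 0, 1, 2]
r1 m[φ7→N] = [2, 3, 2, 0]
r1 m[φ7→C] = [4, 2, 3, 0]
r1 m[φ8→A] = [1, 0, 4, 0]
r1 m[φ8→C] = [1, 0, 1, 3]
r1 m[G→φ0] = [0, 0, 0, 0]
r1 m[G→φ6] = [0, 0, 0, 0]
r1 m[L→φ3] = [0, 0, 0, 0]
r1 m[L→φ4] = [0, 0, 0, 0]
r1 m[A→φ5] = [0, 0, 0, 0]
r1 m[A→φ8] = [0, 0, 0, 0]
r1 m[R→φ2] = [0, 0, 0, 0]
r1 m[R→φ3] = [0, 0, 0, 0]
r1 m[N→φ1] = [0, 0, 0, 0]
r1 m[N→φ7] = [0, 0, 0, 0]
r1 m[B→φ0] = [0, 0, 0, 0]
r1 m[B→φ1] = [0, 0, 0, 0]
r1 m[B→φ2] = [0, 0, 0, 0]
r1 m[C→φ4] = [0, 0, 0, 0]
r1 m[C→φ5] = [0, 0, 0, 0]
r1 m[C→φ7] = [0, 0, 0, 0]
r1 m[C→φ8] = [0, 0, 0, 0]
r1 m[P→φ6] = [0, 0, 0, 0]

message @ round 1 = [4, 0, 2, 0]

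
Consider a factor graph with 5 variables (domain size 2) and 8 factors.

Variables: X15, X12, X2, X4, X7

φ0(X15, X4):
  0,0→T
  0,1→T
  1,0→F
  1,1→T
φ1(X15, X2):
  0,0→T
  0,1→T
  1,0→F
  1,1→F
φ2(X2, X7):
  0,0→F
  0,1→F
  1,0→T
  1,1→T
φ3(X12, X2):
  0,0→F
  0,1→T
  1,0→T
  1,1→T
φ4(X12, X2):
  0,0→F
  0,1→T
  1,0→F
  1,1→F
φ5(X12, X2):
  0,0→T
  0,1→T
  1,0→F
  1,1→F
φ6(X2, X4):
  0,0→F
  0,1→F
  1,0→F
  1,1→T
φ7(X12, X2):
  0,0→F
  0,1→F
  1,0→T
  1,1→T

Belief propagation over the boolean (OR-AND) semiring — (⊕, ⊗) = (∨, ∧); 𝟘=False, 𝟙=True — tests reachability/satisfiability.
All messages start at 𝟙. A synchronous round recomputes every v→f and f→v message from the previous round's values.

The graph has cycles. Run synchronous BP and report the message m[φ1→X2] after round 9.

init: all messages = 𝟙 over 2 values
r1 m[φ0→X15] = [T, T]
r1 m[φ0→X4] = [T, T]
r1 m[φ1→X15] = [T, F]
r1 m[φ1→X2] = [T, T]
r1 m[φ2→X2] = [F, T]
r1 m[φ2→X7] = [T, T]
r1 m[φ3→X12] = [T, T]
r1 m[φ3→X2] = [T, T]
r1 m[φ4→X12] = [T, F]
r1 m[φ4→X2] = [F, T]
r1 m[φ5→X12] = [T, F]
r1 m[φ5→X2] = [T, T]
r1 m[φ6→X2] = [F, T]
r1 m[φ6→X4] = [F, T]
r1 m[φ7→X12] = [F, T]
r1 m[φ7→X2] = [T, T]
r1 m[X15→φ0] = [T, T]
r1 m[X15→φ1] = [T, T]
r1 m[X12→φ3] = [T, T]
r1 m[X12→φ4] = [T, T]
r1 m[X12→φ5] = [T, T]
r1 m[X12→φ7] = [T, T]
r1 m[X2→φ1] = [T, T]
r1 m[X2→φ2] = [T, T]
r1 m[X2→φ3] = [T, T]
r1 m[X2→φ4] = [T, T]
r1 m[X2→φ5] = [T, T]
r1 m[X2→φ6] = [T, T]
r1 m[X2→φ7] = [T, T]
r1 m[X4→φ0] = [T, T]
r1 m[X4→φ6] = [T, T]
r1 m[X7→φ2] = [T, T]
r2 m[φ0→X15] = [T, T]
r2 m[φ0→X4] = [T, T]
r2 m[φ1→X15] = [T, F]
r2 m[φ1→X2] = [T, T]
r2 m[φ2→X2] = [F, T]
r2 m[φ2→X7] = [T, T]
r2 m[φ3→X12] = [T, T]
r2 m[φ3→X2] = [T, T]
r2 m[φ4→X12] = [T, F]
r2 m[φ4→X2] = [F, T]
r2 m[φ5→X12] = [T, F]
r2 m[φ5→X2] = [T, T]
r2 m[φ6→X2] = [F, T]
r2 m[φ6→X4] = [F, T]
r2 m[φ7→X12] = [F, T]
r2 m[φ7→X2] = [T, T]
r2 m[X15→φ0] = [T, F]
r2 m[X15→φ1] = [T, T]
r2 m[X12→φ3] = [F, F]
r2 m[X12→φ4] = [F, F]
r2 m[X12→φ5] = [F, F]
r2 m[X12→φ7] = [T, F]
r2 m[X2→φ1] = [F, T]
r2 m[X2→φ2] = [F, T]
r2 m[X2→φ3] = [F, T]
r2 m[X2→φ4] = [F, T]
r2 m[X2→φ5] = [F, T]
r2 m[X2→φ6] = [F, T]
r2 m[X2→φ7] = [F, T]
r2 m[X4→φ0] = [F, T]
r2 m[X4→φ6] = [T, T]
r2 m[X7→φ2] = [T, T]
r3 m[φ0→X15] = [T, T]
r3 m[φ0→X4] = [T, T]
r3 m[φ1→X15] = [T, F]
r3 m[φ1→X2] = [T, T]
r3 m[φ2→X2] = [F, T]
r3 m[φ2→X7] = [T, T]
r3 m[φ3→X12] = [T, T]
r3 m[φ3→X2] = [F, F]
r3 m[φ4→X12] = [T, F]
r3 m[φ4→X2] = [F, F]
r3 m[φ5→X12] = [T, F]
r3 m[φ5→X2] = [F, F]
r3 m[φ6→X2] = [F, T]
r3 m[φ6→X4] = [F, T]
r3 m[φ7→X12] = [F, T]
r3 m[φ7→X2] = [F, F]
r3 m[X15→φ0] = [T, F]
r3 m[X15→φ1] = [T, T]
r3 m[X12→φ3] = [F, F]
r3 m[X12→φ4] = [F, F]
r3 m[X12→φ5] = [F, F]
r3 m[X12→φ7] = [T, F]
r3 m[X2→φ1] = [F, T]
r3 m[X2→φ2] = [F, T]
r3 m[X2→φ3] = [F, T]
r3 m[X2→φ4] = [F, T]
r3 m[X2→φ5] = [F, T]
r3 m[X2→φ6] = [F, T]
r3 m[X2→φ7] = [F, T]
r3 m[X4→φ0] = [F, T]
r3 m[X4→φ6] = [T, T]
r3 m[X7→φ2] = [T, T]
r4 m[φ0→X15] = [T, T]
r4 m[φ0→X4] = [T, T]
r4 m[φ1→X15] = [T, F]
r4 m[φ1→X2] = [T, T]
r4 m[φ2→X2] = [F, T]
r4 m[φ2→X7] = [T, T]
r4 m[φ3→X12] = [T, T]
r4 m[φ3→X2] = [F, F]
r4 m[φ4→X12] = [T, F]
r4 m[φ4→X2] = [F, F]
r4 m[φ5→X12] = [T, F]
r4 m[φ5→X2] = [F, F]
r4 m[φ6→X2] = [F, T]
r4 m[φ6→X4] = [F, T]
r4 m[φ7→X12] = [F, T]
r4 m[φ7→X2] = [F, F]
r4 m[X15→φ0] = [T, F]
r4 m[X15→φ1] = [T, T]
r4 m[X12→φ3] = [F, F]
r4 m[X12→φ4] = [F, F]
r4 m[X12→φ5] = [F, F]
r4 m[X12→φ7] = [T, F]
r4 m[X2→φ1] = [F, F]
r4 m[X2→φ2] = [F, F]
r4 m[X2→φ3] = [F, F]
r4 m[X2→φ4] = [F, F]
r4 m[X2→φ5] = [F, F]
r4 m[X2→φ6] = [F, F]
r4 m[X2→φ7] = [F, F]
r4 m[X4→φ0] = [F, T]
r4 m[X4→φ6] = [T, T]
r4 m[X7→φ2] = [T, T]
r5 m[φ0→X15] = [T, T]
r5 m[φ0→X4] = [T, T]
r5 m[φ1→X15] = [F, F]
r5 m[φ1→X2] = [T, T]
r5 m[φ2→X2] = [F, T]
r5 m[φ2→X7] = [F, F]
r5 m[φ3→X12] = [F, F]
r5 m[φ3→X2] = [F, F]
r5 m[φ4→X12] = [F, F]
r5 m[φ4→X2] = [F, F]
r5 m[φ5→X12] = [F, F]
r5 m[φ5→X2] = [F, F]
r5 m[φ6→X2] = [F, T]
r5 m[φ6→X4] = [F, F]
r5 m[φ7→X12] = [F, F]
r5 m[φ7→X2] = [F, F]
r5 m[X15→φ0] = [T, F]
r5 m[X15→φ1] = [T, T]
r5 m[X12→φ3] = [F, F]
r5 m[X12→φ4] = [F, F]
r5 m[X12→φ5] = [F, F]
r5 m[X12→φ7] = [T, F]
r5 m[X2→φ1] = [F, F]
r5 m[X2→φ2] = [F, F]
r5 m[X2→φ3] = [F, F]
r5 m[X2→φ4] = [F, F]
r5 m[X2→φ5] = [F, F]
r5 m[X2→φ6] = [F, F]
r5 m[X2→φ7] = [F, F]
r5 m[X4→φ0] = [F, T]
r5 m[X4→φ6] = [T, T]
r5 m[X7→φ2] = [T, T]
r6 m[φ0→X15] = [T, T]
r6 m[φ0→X4] = [T, T]
r6 m[φ1→X15] = [F, F]
r6 m[φ1→X2] = [T, T]
r6 m[φ2→X2] = [F, T]
r6 m[φ2→X7] = [F, F]
r6 m[φ3→X12] = [F, F]
r6 m[φ3→X2] = [F, F]
r6 m[φ4→X12] = [F, F]
r6 m[φ4→X2] = [F, F]
r6 m[φ5→X12] = [F, F]
r6 m[φ5→X2] = [F, F]
r6 m[φ6→X2] = [F, T]
r6 m[φ6→X4] = [F, F]
r6 m[φ7→X12] = [F, F]
r6 m[φ7→X2] = [F, F]
r6 m[X15→φ0] = [F, F]
r6 m[X15→φ1] = [T, T]
r6 m[X12→φ3] = [F, F]
r6 m[X12→φ4] = [F, F]
r6 m[X12→φ5] = [F, F]
r6 m[X12→φ7] = [F, F]
r6 m[X2→φ1] = [F, F]
r6 m[X2→φ2] = [F, F]
r6 m[X2→φ3] = [F, F]
r6 m[X2→φ4] = [F, F]
r6 m[X2→φ5] = [F, F]
r6 m[X2→φ6] = [F, F]
r6 m[X2→φ7] = [F, F]
r6 m[X4→φ0] = [F, F]
r6 m[X4→φ6] = [T, T]
r6 m[X7→φ2] = [T, T]
r7 m[φ0→X15] = [F, F]
r7 m[φ0→X4] = [F, F]
r7 m[φ1→X15] = [F, F]
r7 m[φ1→X2] = [T, T]
r7 m[φ2→X2] = [F, T]
r7 m[φ2→X7] = [F, F]
r7 m[φ3→X12] = [F, F]
r7 m[φ3→X2] = [F, F]
r7 m[φ4→X12] = [F, F]
r7 m[φ4→X2] = [F, F]
r7 m[φ5→X12] = [F, F]
r7 m[φ5→X2] = [F, F]
r7 m[φ6→X2] = [F, T]
r7 m[φ6→X4] = [F, F]
r7 m[φ7→X12] = [F, F]
r7 m[φ7→X2] = [F, F]
r7 m[X15→φ0] = [F, F]
r7 m[X15→φ1] = [T, T]
r7 m[X12→φ3] = [F, F]
r7 m[X12→φ4] = [F, F]
r7 m[X12→φ5] = [F, F]
r7 m[X12→φ7] = [F, F]
r7 m[X2→φ1] = [F, F]
r7 m[X2→φ2] = [F, F]
r7 m[X2→φ3] = [F, F]
r7 m[X2→φ4] = [F, F]
r7 m[X2→φ5] = [F, F]
r7 m[X2→φ6] = [F, F]
r7 m[X2→φ7] = [F, F]
r7 m[X4→φ0] = [F, F]
r7 m[X4→φ6] = [T, T]
r7 m[X7→φ2] = [T, T]
r8 m[φ0→X15] = [F, F]
r8 m[φ0→X4] = [F, F]
r8 m[φ1→X15] = [F, F]
r8 m[φ1→X2] = [T, T]
r8 m[φ2→X2] = [F, T]
r8 m[φ2→X7] = [F, F]
r8 m[φ3→X12] = [F, F]
r8 m[φ3→X2] = [F, F]
r8 m[φ4→X12] = [F, F]
r8 m[φ4→X2] = [F, F]
r8 m[φ5→X12] = [F, F]
r8 m[φ5→X2] = [F, F]
r8 m[φ6→X2] = [F, T]
r8 m[φ6→X4] = [F, F]
r8 m[φ7→X12] = [F, F]
r8 m[φ7→X2] = [F, F]
r8 m[X15→φ0] = [F, F]
r8 m[X15→φ1] = [F, F]
r8 m[X12→φ3] = [F, F]
r8 m[X12→φ4] = [F, F]
r8 m[X12→φ5] = [F, F]
r8 m[X12→φ7] = [F, F]
r8 m[X2→φ1] = [F, F]
r8 m[X2→φ2] = [F, F]
r8 m[X2→φ3] = [F, F]
r8 m[X2→φ4] = [F, F]
r8 m[X2→φ5] = [F, F]
r8 m[X2→φ6] = [F, F]
r8 m[X2→φ7] = [F, F]
r8 m[X4→φ0] = [F, F]
r8 m[X4→φ6] = [F, F]
r8 m[X7→φ2] = [T, T]
r9 m[φ0→X15] = [F, F]
r9 m[φ0→X4] = [F, F]
r9 m[φ1→X15] = [F, F]
r9 m[φ1→X2] = [F, F]
r9 m[φ2→X2] = [F, T]
r9 m[φ2→X7] = [F, F]
r9 m[φ3→X12] = [F, F]
r9 m[φ3→X2] = [F, F]
r9 m[φ4→X12] = [F, F]
r9 m[φ4→X2] = [F, F]
r9 m[φ5→X12] = [F, F]
r9 m[φ5→X2] = [F, F]
r9 m[φ6→X2] = [F, F]
r9 m[φ6→X4] = [F, F]
r9 m[φ7→X12] = [F, F]
r9 m[φ7→X2] = [F, F]
r9 m[X15→φ0] = [F, F]
r9 m[X15→φ1] = [F, F]
r9 m[X12→φ3] = [F, F]
r9 m[X12→φ4] = [F, F]
r9 m[X12→φ5] = [F, F]
r9 m[X12→φ7] = [F, F]
r9 m[X2→φ1] = [F, F]
r9 m[X2→φ2] = [F, F]
r9 m[X2→φ3] = [F, F]
r9 m[X2→φ4] = [F, F]
r9 m[X2→φ5] = [F, F]
r9 m[X2→φ6] = [F, F]
r9 m[X2→φ7] = [F, F]
r9 m[X4→φ0] = [F, F]
r9 m[X4→φ6] = [F, F]
r9 m[X7→φ2] = [T, T]

message @ round 9 = [F, F]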